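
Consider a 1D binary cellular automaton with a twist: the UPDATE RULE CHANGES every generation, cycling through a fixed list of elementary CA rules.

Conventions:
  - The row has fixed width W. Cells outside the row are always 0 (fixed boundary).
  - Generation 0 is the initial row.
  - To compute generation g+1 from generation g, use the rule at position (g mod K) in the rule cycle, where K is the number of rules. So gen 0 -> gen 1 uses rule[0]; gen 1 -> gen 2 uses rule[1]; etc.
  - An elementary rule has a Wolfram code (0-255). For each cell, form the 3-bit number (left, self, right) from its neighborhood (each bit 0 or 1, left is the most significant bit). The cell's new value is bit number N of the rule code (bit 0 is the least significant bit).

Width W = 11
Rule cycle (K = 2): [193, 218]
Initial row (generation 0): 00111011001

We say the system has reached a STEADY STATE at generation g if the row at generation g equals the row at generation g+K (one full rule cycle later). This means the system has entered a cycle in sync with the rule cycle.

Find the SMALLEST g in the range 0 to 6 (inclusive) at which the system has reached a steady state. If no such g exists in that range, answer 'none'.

Gen 0: 00111011001
Gen 1 (rule 193): 10011001000
Gen 2 (rule 218): 01111110100
Gen 3 (rule 193): 00111110001
Gen 4 (rule 218): 01111111010
Gen 5 (rule 193): 00111111000
Gen 6 (rule 218): 01111111100
Gen 7 (rule 193): 00111111101
Gen 8 (rule 218): 01111111100

Answer: 6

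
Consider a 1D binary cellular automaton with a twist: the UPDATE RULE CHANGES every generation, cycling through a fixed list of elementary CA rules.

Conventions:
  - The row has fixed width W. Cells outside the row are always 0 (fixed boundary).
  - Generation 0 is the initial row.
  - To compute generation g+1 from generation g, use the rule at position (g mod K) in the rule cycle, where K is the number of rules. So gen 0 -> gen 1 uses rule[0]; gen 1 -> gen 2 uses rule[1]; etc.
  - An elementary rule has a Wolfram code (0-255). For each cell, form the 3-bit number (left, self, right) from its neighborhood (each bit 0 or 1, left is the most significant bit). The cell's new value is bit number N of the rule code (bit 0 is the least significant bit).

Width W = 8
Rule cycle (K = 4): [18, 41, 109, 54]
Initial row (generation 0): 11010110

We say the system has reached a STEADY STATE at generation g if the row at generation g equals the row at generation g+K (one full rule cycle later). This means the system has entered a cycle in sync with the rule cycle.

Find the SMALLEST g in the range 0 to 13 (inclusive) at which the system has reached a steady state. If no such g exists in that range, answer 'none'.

Answer: none

Derivation:
Gen 0: 11010110
Gen 1 (rule 18): 00000001
Gen 2 (rule 41): 11111100
Gen 3 (rule 109): 10000101
Gen 4 (rule 54): 11001111
Gen 5 (rule 18): 00110000
Gen 6 (rule 41): 10100111
Gen 7 (rule 109): 11100101
Gen 8 (rule 54): 00011111
Gen 9 (rule 18): 00100000
Gen 10 (rule 41): 10001111
Gen 11 (rule 109): 10101001
Gen 12 (rule 54): 11111111
Gen 13 (rule 18): 00000000
Gen 14 (rule 41): 11111111
Gen 15 (rule 109): 10000001
Gen 16 (rule 54): 11000011
Gen 17 (rule 18): 00100100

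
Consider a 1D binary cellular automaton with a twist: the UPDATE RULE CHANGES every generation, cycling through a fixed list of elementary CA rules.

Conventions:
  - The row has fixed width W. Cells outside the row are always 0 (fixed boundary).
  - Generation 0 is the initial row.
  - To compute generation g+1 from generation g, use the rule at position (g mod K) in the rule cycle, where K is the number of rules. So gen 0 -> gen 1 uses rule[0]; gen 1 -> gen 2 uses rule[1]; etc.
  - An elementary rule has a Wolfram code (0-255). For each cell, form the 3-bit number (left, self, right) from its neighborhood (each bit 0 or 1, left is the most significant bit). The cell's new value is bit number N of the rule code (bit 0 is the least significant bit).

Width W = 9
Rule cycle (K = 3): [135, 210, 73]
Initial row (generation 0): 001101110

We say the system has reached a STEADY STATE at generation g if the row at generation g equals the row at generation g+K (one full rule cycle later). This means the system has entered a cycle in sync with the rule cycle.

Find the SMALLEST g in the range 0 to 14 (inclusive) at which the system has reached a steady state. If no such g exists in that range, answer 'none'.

Gen 0: 001101110
Gen 1 (rule 135): 110000100
Gen 2 (rule 210): 011001010
Gen 3 (rule 73): 011000000
Gen 4 (rule 135): 100011111
Gen 5 (rule 210): 010101111
Gen 6 (rule 73): 000001001
Gen 7 (rule 135): 111111011
Gen 8 (rule 210): 011111001
Gen 9 (rule 73): 010001000
Gen 10 (rule 135): 110111011
Gen 11 (rule 210): 010011001
Gen 12 (rule 73): 000011000
Gen 13 (rule 135): 111100011
Gen 14 (rule 210): 011110101
Gen 15 (rule 73): 010010000
Gen 16 (rule 135): 110110111
Gen 17 (rule 210): 010010011

Answer: none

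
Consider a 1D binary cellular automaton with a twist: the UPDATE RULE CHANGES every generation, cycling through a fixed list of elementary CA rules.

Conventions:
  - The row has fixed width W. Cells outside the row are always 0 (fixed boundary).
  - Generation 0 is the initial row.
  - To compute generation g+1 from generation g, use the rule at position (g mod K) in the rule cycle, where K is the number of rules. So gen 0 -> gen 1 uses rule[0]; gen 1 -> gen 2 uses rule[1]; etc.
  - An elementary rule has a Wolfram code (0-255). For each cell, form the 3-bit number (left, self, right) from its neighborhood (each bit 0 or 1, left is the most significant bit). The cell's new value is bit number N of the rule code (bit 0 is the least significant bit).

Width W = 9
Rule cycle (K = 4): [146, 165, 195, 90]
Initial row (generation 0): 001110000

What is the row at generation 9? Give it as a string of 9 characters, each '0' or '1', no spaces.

Gen 0: 001110000
Gen 1 (rule 146): 010101000
Gen 2 (rule 165): 011111011
Gen 3 (rule 195): 101111001
Gen 4 (rule 90): 001001110
Gen 5 (rule 146): 010110101
Gen 6 (rule 165): 011001111
Gen 7 (rule 195): 101010111
Gen 8 (rule 90): 000000101
Gen 9 (rule 146): 000001000

Answer: 000001000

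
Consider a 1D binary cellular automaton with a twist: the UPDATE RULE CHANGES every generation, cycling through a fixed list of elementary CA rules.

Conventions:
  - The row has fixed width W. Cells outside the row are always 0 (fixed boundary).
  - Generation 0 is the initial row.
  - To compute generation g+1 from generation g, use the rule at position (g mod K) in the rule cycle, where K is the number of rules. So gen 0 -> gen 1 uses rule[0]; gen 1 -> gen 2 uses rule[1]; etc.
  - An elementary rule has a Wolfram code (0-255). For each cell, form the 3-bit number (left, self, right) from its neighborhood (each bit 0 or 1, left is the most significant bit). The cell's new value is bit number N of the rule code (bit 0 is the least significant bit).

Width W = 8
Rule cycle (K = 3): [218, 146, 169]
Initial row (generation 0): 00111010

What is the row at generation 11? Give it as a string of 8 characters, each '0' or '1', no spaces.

Gen 0: 00111010
Gen 1 (rule 218): 01111001
Gen 2 (rule 146): 10110110
Gen 3 (rule 169): 01101100
Gen 4 (rule 218): 11101110
Gen 5 (rule 146): 01000101
Gen 6 (rule 169): 00010010
Gen 7 (rule 218): 00101101
Gen 8 (rule 146): 01000000
Gen 9 (rule 169): 00011111
Gen 10 (rule 218): 00111111
Gen 11 (rule 146): 01011110

Answer: 01011110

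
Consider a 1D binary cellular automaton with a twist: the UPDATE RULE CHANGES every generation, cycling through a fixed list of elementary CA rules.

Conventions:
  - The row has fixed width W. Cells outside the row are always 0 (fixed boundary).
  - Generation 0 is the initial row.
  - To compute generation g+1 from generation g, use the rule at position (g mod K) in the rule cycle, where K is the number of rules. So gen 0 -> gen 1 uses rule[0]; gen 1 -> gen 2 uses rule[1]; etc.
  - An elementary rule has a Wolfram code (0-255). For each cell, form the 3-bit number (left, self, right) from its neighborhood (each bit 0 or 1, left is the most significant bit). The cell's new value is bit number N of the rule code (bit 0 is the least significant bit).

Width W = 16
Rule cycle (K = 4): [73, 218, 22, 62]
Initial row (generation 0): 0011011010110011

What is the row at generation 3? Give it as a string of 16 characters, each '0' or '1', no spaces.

Answer: 0100000000000000

Derivation:
Gen 0: 0011011010110011
Gen 1 (rule 73): 1011011000110011
Gen 2 (rule 218): 0011011101111111
Gen 3 (rule 22): 0100000000000000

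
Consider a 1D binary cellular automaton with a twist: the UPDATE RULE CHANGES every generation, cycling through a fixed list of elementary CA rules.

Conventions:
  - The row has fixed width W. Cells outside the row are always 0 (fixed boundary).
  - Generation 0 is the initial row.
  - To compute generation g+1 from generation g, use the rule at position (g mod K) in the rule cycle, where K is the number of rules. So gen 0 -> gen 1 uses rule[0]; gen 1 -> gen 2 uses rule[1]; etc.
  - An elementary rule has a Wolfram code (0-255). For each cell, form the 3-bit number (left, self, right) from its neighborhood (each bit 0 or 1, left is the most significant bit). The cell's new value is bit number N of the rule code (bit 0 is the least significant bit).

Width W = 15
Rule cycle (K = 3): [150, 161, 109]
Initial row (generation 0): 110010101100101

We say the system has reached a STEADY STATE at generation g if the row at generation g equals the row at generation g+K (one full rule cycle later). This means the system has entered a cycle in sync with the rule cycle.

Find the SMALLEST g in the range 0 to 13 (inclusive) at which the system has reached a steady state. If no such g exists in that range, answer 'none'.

Gen 0: 110010101100101
Gen 1 (rule 150): 001110100011101
Gen 2 (rule 161): 100101001001010
Gen 3 (rule 109): 100111001001110
Gen 4 (rule 150): 111010111110101
Gen 5 (rule 161): 010101011101010
Gen 6 (rule 109): 011111110111110
Gen 7 (rule 150): 101111100011101
Gen 8 (rule 161): 010111001001010
Gen 9 (rule 109): 011101001001110
Gen 10 (rule 150): 101001111110101
Gen 11 (rule 161): 010000111101010
Gen 12 (rule 109): 010110100111110
Gen 13 (rule 150): 110000111011101
Gen 14 (rule 161): 000110010101010
Gen 15 (rule 109): 110110011111110
Gen 16 (rule 150): 000001101111101

Answer: none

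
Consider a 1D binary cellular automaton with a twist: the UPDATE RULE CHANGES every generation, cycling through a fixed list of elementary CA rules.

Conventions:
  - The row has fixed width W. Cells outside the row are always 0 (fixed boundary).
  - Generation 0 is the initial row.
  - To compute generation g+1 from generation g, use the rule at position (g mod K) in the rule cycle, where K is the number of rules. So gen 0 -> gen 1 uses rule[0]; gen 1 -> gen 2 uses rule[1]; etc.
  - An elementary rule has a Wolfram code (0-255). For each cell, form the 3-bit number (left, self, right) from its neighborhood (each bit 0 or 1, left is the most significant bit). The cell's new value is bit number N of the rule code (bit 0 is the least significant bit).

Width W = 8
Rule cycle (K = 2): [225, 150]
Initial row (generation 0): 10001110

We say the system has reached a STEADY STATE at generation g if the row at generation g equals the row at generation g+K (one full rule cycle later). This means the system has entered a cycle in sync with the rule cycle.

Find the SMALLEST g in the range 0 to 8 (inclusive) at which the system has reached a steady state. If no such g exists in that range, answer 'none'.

Gen 0: 10001110
Gen 1 (rule 225): 00100110
Gen 2 (rule 150): 01111001
Gen 3 (rule 225): 00111000
Gen 4 (rule 150): 01010100
Gen 5 (rule 225): 00101001
Gen 6 (rule 150): 01101111
Gen 7 (rule 225): 00110111
Gen 8 (rule 150): 01000010
Gen 9 (rule 225): 00011000
Gen 10 (rule 150): 00100100

Answer: none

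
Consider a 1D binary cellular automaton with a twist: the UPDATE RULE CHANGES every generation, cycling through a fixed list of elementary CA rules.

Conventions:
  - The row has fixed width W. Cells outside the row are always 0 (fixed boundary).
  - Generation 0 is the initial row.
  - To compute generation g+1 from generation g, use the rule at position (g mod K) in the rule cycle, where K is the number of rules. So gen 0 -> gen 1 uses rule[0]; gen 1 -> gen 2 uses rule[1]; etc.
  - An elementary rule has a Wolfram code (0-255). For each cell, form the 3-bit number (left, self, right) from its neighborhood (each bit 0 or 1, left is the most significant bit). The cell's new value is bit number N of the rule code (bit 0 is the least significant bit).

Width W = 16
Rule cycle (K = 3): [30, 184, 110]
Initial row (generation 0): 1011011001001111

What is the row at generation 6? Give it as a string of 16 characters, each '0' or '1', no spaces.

Gen 0: 1011011001001111
Gen 1 (rule 30): 1010010111111000
Gen 2 (rule 184): 0101001111110100
Gen 3 (rule 110): 1111011000011100
Gen 4 (rule 30): 1000010100110010
Gen 5 (rule 184): 0100001010101001
Gen 6 (rule 110): 1100011111111011

Answer: 1100011111111011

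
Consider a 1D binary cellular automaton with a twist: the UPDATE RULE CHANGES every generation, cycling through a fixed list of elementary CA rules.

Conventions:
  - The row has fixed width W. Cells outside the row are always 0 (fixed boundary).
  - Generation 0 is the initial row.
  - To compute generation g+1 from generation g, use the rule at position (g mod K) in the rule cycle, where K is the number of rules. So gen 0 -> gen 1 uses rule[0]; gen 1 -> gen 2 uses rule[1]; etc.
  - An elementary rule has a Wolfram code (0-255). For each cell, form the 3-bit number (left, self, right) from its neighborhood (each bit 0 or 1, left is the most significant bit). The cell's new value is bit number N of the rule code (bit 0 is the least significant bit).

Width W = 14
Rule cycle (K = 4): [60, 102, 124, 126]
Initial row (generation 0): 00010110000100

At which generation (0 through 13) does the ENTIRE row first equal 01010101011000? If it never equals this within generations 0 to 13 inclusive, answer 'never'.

Gen 0: 00010110000100
Gen 1 (rule 60): 00011101000110
Gen 2 (rule 102): 00100111001010
Gen 3 (rule 124): 00110101101111
Gen 4 (rule 126): 01111111111001
Gen 5 (rule 60): 01000000000101
Gen 6 (rule 102): 11000000001111
Gen 7 (rule 124): 11100000001001
Gen 8 (rule 126): 10110000011111
Gen 9 (rule 60): 11101000010000
Gen 10 (rule 102): 00111000110000
Gen 11 (rule 124): 00101100111000
Gen 12 (rule 126): 01111111101100
Gen 13 (rule 60): 01000000011010

Answer: never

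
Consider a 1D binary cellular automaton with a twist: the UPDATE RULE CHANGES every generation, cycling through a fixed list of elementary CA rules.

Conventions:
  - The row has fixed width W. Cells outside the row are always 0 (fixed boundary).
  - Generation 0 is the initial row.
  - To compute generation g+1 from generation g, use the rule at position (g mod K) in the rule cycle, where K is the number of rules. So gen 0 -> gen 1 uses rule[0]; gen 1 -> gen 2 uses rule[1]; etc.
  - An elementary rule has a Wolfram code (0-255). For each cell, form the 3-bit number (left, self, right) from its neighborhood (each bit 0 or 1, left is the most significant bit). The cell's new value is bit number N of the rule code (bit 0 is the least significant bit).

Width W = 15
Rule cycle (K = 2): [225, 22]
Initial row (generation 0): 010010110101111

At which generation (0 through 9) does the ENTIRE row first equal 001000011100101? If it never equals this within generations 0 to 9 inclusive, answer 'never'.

Answer: never

Derivation:
Gen 0: 010010110101111
Gen 1 (rule 225): 000001011010111
Gen 2 (rule 22): 000011000010000
Gen 3 (rule 225): 111001011000111
Gen 4 (rule 22): 000111000101000
Gen 5 (rule 225): 110011010010011
Gen 6 (rule 22): 001100011111100
Gen 7 (rule 225): 100101001111101
Gen 8 (rule 22): 111101110000001
Gen 9 (rule 225): 011110110111100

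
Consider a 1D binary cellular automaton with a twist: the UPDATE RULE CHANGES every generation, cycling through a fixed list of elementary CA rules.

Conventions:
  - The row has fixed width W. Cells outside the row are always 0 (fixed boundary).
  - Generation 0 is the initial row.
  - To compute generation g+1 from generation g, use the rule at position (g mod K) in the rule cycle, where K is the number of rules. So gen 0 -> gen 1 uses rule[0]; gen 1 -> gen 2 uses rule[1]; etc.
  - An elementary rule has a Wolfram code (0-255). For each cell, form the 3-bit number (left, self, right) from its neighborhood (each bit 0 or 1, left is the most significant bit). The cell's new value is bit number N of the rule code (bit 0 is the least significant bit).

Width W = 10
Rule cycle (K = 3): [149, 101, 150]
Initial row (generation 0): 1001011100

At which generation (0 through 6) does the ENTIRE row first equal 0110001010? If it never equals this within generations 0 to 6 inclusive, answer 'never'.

Gen 0: 1001011100
Gen 1 (rule 149): 1101001011
Gen 2 (rule 101): 0111001101
Gen 3 (rule 150): 1010110001
Gen 4 (rule 149): 1010001101
Gen 5 (rule 101): 1110100111
Gen 6 (rule 150): 0100111010

Answer: never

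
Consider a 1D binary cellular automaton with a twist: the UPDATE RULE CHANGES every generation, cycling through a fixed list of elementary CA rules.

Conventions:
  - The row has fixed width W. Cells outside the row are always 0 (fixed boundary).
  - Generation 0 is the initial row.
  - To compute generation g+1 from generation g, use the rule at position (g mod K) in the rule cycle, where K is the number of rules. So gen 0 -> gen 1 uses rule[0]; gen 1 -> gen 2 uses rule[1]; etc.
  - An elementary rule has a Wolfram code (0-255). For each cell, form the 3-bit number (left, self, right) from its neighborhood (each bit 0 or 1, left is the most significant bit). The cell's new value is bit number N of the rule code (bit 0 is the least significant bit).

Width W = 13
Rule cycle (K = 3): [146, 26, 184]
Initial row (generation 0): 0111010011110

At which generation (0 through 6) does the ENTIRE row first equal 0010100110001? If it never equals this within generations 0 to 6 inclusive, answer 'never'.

Gen 0: 0111010011110
Gen 1 (rule 146): 1010001101101
Gen 2 (rule 26): 0001011001000
Gen 3 (rule 184): 0000110100100
Gen 4 (rule 146): 0001000011010
Gen 5 (rule 26): 0010100110001
Gen 6 (rule 184): 0001010101000

Answer: 5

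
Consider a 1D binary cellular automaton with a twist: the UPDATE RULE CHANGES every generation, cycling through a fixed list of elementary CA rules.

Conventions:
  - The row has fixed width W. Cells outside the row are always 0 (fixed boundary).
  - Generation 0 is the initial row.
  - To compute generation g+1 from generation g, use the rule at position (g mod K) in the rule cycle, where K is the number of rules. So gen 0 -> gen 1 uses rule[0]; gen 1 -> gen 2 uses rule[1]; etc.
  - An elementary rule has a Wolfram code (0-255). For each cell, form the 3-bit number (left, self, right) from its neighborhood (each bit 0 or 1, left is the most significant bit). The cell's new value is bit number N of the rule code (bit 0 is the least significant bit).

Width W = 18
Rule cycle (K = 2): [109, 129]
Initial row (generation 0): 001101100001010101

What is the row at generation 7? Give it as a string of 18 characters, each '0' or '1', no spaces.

Gen 0: 001101100001010101
Gen 1 (rule 109): 101111101101111111
Gen 2 (rule 129): 000111000000111110
Gen 3 (rule 109): 110101011110100010
Gen 4 (rule 129): 000000001100001000
Gen 5 (rule 109): 111111101101101011
Gen 6 (rule 129): 011111000000000000
Gen 7 (rule 109): 010001011111111111

Answer: 010001011111111111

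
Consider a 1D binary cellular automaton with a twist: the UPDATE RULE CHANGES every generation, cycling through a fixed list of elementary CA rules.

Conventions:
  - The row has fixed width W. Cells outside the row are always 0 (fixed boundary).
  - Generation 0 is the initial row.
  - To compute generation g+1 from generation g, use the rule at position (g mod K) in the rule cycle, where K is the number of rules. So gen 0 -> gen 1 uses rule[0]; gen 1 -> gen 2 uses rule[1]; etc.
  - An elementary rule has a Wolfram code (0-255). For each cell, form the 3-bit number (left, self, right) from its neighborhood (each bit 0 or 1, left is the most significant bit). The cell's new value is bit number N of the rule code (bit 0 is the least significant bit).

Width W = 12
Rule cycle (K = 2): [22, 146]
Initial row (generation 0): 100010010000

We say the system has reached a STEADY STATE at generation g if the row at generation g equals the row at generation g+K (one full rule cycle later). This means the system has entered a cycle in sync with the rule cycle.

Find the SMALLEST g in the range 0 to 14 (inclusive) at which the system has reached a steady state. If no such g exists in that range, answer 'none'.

Gen 0: 100010010000
Gen 1 (rule 22): 110111111000
Gen 2 (rule 146): 000011110100
Gen 3 (rule 22): 000100000110
Gen 4 (rule 146): 001010001001
Gen 5 (rule 22): 011011011111
Gen 6 (rule 146): 100000001110
Gen 7 (rule 22): 110000010001
Gen 8 (rule 146): 001000101010
Gen 9 (rule 22): 011101101011
Gen 10 (rule 146): 101000000000
Gen 11 (rule 22): 101100000000
Gen 12 (rule 146): 000010000000
Gen 13 (rule 22): 000111000000
Gen 14 (rule 146): 001010100000
Gen 15 (rule 22): 011010110000
Gen 16 (rule 146): 100000001000

Answer: none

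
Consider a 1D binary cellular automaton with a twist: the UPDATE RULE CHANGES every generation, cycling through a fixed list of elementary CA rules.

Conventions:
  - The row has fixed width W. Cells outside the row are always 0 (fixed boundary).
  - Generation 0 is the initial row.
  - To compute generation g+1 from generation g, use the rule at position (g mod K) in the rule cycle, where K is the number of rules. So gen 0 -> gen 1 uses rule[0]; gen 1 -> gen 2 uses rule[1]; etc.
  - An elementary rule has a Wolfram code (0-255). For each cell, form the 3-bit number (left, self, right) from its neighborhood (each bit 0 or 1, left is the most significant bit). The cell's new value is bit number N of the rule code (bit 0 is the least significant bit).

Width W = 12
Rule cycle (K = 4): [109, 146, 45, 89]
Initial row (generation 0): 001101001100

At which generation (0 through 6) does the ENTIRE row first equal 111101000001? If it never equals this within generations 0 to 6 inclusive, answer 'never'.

Answer: never

Derivation:
Gen 0: 001101001100
Gen 1 (rule 109): 101111001101
Gen 2 (rule 146): 000110110000
Gen 3 (rule 45): 110101100111
Gen 4 (rule 89): 110001110101
Gen 5 (rule 109): 110101011111
Gen 6 (rule 146): 000000001110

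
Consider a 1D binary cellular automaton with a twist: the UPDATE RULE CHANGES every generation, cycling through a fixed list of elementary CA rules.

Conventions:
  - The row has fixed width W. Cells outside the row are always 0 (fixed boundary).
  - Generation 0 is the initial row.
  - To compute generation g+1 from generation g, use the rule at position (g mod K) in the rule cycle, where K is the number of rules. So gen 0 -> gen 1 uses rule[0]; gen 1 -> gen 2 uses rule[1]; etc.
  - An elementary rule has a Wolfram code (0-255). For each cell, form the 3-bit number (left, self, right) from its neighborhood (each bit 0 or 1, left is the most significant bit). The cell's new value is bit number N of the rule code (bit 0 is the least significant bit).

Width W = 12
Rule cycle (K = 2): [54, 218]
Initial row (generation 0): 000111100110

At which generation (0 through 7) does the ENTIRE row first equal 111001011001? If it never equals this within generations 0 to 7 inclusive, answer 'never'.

Answer: never

Derivation:
Gen 0: 000111100110
Gen 1 (rule 54): 001000011001
Gen 2 (rule 218): 010100111110
Gen 3 (rule 54): 111111000001
Gen 4 (rule 218): 111111100010
Gen 5 (rule 54): 000000010111
Gen 6 (rule 218): 000000100111
Gen 7 (rule 54): 000001111000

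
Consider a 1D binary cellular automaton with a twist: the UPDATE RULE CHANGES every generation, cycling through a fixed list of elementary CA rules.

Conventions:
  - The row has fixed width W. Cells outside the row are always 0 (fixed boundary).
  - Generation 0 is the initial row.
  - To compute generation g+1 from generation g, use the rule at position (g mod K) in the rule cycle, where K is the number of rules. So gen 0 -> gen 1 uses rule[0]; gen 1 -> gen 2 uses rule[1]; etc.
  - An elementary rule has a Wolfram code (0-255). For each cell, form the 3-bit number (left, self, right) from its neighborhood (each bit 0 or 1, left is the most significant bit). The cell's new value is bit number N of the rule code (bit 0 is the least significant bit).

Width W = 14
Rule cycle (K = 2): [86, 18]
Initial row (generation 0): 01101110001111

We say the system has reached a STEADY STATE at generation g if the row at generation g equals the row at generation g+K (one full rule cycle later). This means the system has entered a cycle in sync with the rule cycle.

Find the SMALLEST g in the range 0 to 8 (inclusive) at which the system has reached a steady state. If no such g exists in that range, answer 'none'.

Answer: none

Derivation:
Gen 0: 01101110001111
Gen 1 (rule 86): 10100011010001
Gen 2 (rule 18): 00010100001010
Gen 3 (rule 86): 00110110011011
Gen 4 (rule 18): 01000001100000
Gen 5 (rule 86): 11100010110000
Gen 6 (rule 18): 00010100001000
Gen 7 (rule 86): 00110110011100
Gen 8 (rule 18): 01000001100010
Gen 9 (rule 86): 11100010110111
Gen 10 (rule 18): 00010100000000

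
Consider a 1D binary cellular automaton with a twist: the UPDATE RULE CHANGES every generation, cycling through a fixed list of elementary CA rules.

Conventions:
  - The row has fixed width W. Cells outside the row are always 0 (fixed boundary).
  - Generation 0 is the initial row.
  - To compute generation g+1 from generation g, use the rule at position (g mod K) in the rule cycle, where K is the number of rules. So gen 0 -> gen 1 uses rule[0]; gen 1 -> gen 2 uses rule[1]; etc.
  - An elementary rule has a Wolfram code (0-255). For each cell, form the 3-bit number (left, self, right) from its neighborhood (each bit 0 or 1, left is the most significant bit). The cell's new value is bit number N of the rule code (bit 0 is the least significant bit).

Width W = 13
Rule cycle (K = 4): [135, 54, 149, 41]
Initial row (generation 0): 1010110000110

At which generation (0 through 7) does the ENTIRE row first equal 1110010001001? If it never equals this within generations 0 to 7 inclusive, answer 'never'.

Gen 0: 1010110000110
Gen 1 (rule 135): 1010000111000
Gen 2 (rule 54): 1111001000100
Gen 3 (rule 149): 0110101110111
Gen 4 (rule 41): 0101011001100
Gen 5 (rule 135): 1101000010001
Gen 6 (rule 54): 0011100111011
Gen 7 (rule 149): 1001010010000

Answer: never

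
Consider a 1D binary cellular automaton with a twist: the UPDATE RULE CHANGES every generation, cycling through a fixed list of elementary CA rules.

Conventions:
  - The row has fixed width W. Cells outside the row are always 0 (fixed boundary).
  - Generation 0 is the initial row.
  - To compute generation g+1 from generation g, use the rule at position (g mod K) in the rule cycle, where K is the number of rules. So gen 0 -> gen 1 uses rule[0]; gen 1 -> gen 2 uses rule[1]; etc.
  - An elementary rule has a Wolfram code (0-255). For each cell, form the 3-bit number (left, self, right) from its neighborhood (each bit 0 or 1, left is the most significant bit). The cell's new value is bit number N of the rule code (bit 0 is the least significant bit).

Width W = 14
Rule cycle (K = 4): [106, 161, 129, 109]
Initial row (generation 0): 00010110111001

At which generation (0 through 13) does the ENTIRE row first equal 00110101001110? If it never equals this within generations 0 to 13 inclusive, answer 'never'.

Gen 0: 00010110111001
Gen 1 (rule 106): 00101111101010
Gen 2 (rule 161): 10010111010100
Gen 3 (rule 129): 00000010000001
Gen 4 (rule 109): 11111010111101
Gen 5 (rule 106): 10001101100110
Gen 6 (rule 161): 00100010000000
Gen 7 (rule 129): 10001000111111
Gen 8 (rule 109): 10101010100001
Gen 9 (rule 106): 01010101000010
Gen 10 (rule 161): 00101010011000
Gen 11 (rule 129): 10000000000011
Gen 12 (rule 109): 10111111111011
Gen 13 (rule 106): 01100000001111

Answer: never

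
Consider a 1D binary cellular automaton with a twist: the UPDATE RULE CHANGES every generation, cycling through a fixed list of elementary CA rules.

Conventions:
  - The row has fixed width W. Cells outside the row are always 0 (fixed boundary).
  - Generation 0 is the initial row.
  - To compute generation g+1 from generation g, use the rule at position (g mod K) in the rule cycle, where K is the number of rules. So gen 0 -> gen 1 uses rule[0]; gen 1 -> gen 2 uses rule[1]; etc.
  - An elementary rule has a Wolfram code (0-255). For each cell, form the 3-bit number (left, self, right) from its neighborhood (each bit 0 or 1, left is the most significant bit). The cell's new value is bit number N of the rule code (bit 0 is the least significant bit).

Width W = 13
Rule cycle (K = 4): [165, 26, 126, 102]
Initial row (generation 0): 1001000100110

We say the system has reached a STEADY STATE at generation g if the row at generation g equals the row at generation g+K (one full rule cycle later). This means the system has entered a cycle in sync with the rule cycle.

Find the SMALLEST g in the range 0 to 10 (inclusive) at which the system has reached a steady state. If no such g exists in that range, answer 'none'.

Answer: none

Derivation:
Gen 0: 1001000100110
Gen 1 (rule 165): 1001010100000
Gen 2 (rule 26): 0110000010000
Gen 3 (rule 126): 1111000111000
Gen 4 (rule 102): 0001001001000
Gen 5 (rule 165): 1101001001011
Gen 6 (rule 26): 1000110110010
Gen 7 (rule 126): 1101111111111
Gen 8 (rule 102): 0110000000001
Gen 9 (rule 165): 0000111111101
Gen 10 (rule 26): 0001100000000
Gen 11 (rule 126): 0011110000000
Gen 12 (rule 102): 0100010000000
Gen 13 (rule 165): 0101010111111
Gen 14 (rule 26): 1000000100000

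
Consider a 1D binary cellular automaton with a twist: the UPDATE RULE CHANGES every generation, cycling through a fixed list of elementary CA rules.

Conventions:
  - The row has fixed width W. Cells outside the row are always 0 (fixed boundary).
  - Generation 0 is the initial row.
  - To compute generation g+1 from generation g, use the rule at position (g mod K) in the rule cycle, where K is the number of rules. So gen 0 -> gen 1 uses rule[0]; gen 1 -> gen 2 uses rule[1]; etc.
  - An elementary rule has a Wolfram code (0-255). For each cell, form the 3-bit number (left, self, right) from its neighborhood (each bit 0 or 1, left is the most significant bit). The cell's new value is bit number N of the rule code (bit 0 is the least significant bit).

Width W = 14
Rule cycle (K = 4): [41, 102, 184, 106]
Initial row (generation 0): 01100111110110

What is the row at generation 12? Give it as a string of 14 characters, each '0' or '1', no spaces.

Gen 0: 01100111110110
Gen 1 (rule 41): 01000100001100
Gen 2 (rule 102): 11001100010100
Gen 3 (rule 184): 10101010001010
Gen 4 (rule 106): 01010100010100
Gen 5 (rule 41): 00101001001001
Gen 6 (rule 102): 01111011011011
Gen 7 (rule 184): 01110110110110
Gen 8 (rule 106): 11011111111110
Gen 9 (rule 41): 10110000000000
Gen 10 (rule 102): 11010000000000
Gen 11 (rule 184): 10101000000000
Gen 12 (rule 106): 01010000000000

Answer: 01010000000000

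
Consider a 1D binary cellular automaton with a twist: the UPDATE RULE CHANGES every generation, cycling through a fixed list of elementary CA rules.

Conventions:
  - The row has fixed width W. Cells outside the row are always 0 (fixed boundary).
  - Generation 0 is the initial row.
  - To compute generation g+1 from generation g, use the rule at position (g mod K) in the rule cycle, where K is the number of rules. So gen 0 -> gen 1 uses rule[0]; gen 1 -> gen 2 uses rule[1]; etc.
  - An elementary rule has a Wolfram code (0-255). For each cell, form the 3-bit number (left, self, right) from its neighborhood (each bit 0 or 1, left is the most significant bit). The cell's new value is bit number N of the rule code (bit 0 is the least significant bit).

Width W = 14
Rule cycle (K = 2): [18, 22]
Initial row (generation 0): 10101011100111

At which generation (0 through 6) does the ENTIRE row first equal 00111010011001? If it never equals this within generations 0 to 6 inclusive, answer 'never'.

Gen 0: 10101011100111
Gen 1 (rule 18): 00000000011000
Gen 2 (rule 22): 00000000100100
Gen 3 (rule 18): 00000001011010
Gen 4 (rule 22): 00000011000011
Gen 5 (rule 18): 00000100100100
Gen 6 (rule 22): 00001111111110

Answer: never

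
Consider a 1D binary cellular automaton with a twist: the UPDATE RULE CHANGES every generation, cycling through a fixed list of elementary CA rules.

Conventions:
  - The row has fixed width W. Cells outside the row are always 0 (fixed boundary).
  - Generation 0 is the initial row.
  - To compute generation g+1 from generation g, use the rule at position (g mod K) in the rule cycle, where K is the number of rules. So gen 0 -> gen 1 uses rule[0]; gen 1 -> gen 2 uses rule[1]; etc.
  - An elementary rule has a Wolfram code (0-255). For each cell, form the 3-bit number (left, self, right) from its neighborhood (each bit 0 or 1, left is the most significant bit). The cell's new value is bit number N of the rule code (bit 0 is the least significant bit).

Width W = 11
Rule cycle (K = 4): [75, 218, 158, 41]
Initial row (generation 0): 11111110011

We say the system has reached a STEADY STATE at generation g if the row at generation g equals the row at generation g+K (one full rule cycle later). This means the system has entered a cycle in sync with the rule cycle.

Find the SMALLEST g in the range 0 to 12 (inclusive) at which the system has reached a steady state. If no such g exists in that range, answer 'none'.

Answer: 10

Derivation:
Gen 0: 11111110011
Gen 1 (rule 75): 10000010111
Gen 2 (rule 218): 01000100111
Gen 3 (rule 158): 11101111110
Gen 4 (rule 41): 10011000000
Gen 5 (rule 75): 00111011111
Gen 6 (rule 218): 01111011111
Gen 7 (rule 158): 11110011110
Gen 8 (rule 41): 10000010000
Gen 9 (rule 75): 00111100111
Gen 10 (rule 218): 01111111111
Gen 11 (rule 158): 11111111110
Gen 12 (rule 41): 10000000000
Gen 13 (rule 75): 00111111111
Gen 14 (rule 218): 01111111111
Gen 15 (rule 158): 11111111110
Gen 16 (rule 41): 10000000000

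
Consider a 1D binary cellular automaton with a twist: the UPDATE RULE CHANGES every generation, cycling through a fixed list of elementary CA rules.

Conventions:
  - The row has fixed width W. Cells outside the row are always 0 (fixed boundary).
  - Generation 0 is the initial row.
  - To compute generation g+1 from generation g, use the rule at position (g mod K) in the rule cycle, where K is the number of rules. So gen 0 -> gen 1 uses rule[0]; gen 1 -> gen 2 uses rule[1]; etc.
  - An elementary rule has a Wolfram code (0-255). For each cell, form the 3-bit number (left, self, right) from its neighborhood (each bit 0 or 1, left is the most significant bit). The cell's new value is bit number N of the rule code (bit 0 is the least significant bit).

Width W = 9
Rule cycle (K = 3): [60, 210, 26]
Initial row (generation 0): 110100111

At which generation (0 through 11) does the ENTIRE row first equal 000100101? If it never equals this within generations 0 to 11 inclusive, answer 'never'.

Gen 0: 110100111
Gen 1 (rule 60): 101110100
Gen 2 (rule 210): 000110010
Gen 3 (rule 26): 001101101
Gen 4 (rule 60): 001011011
Gen 5 (rule 210): 010001001
Gen 6 (rule 26): 101010110
Gen 7 (rule 60): 111111101
Gen 8 (rule 210): 011111100
Gen 9 (rule 26): 110000010
Gen 10 (rule 60): 101000011
Gen 11 (rule 210): 000100101

Answer: 11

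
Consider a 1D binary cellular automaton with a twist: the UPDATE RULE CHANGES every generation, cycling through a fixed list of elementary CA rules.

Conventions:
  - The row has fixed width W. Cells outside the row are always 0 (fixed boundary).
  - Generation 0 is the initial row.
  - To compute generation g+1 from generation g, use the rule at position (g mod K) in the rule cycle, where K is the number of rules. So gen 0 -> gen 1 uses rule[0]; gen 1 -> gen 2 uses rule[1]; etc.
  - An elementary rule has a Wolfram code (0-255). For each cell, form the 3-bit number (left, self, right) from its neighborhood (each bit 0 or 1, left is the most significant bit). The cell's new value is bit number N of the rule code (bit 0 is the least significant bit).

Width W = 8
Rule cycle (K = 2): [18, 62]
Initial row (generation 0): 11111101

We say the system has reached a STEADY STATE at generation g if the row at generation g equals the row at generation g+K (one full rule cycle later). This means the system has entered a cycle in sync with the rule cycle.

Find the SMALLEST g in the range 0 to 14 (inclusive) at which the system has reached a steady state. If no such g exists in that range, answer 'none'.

Gen 0: 11111101
Gen 1 (rule 18): 00000000
Gen 2 (rule 62): 00000000
Gen 3 (rule 18): 00000000
Gen 4 (rule 62): 00000000
Gen 5 (rule 18): 00000000
Gen 6 (rule 62): 00000000
Gen 7 (rule 18): 00000000
Gen 8 (rule 62): 00000000
Gen 9 (rule 18): 00000000
Gen 10 (rule 62): 00000000
Gen 11 (rule 18): 00000000
Gen 12 (rule 62): 00000000
Gen 13 (rule 18): 00000000
Gen 14 (rule 62): 00000000
Gen 15 (rule 18): 00000000
Gen 16 (rule 62): 00000000

Answer: 1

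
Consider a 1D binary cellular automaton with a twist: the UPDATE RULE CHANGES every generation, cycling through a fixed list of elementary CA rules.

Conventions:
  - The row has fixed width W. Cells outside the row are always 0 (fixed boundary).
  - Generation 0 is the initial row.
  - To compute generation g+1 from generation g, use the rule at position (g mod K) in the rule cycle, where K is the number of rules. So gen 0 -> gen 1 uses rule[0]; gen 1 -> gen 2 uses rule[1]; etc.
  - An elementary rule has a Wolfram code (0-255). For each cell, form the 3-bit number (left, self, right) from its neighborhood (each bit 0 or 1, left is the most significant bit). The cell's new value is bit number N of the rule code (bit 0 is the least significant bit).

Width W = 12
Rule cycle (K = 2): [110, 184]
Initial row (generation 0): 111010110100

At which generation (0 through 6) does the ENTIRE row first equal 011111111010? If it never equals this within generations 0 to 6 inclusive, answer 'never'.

Gen 0: 111010110100
Gen 1 (rule 110): 101111111100
Gen 2 (rule 184): 011111111010
Gen 3 (rule 110): 110000001110
Gen 4 (rule 184): 101000001101
Gen 5 (rule 110): 111000011111
Gen 6 (rule 184): 110100011110

Answer: 2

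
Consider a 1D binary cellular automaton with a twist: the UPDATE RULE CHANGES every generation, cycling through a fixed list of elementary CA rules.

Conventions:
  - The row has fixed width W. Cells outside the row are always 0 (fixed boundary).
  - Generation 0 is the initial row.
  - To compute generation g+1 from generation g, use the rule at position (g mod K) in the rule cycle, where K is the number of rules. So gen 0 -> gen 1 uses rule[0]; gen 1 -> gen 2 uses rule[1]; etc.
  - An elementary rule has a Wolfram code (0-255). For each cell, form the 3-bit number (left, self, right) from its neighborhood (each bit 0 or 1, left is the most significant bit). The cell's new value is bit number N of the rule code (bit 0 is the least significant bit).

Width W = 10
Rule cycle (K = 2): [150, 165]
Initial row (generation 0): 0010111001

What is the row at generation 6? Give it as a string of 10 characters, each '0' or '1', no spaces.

Answer: 0100110001

Derivation:
Gen 0: 0010111001
Gen 1 (rule 150): 0110010111
Gen 2 (rule 165): 0000011010
Gen 3 (rule 150): 0000100011
Gen 4 (rule 165): 1110101000
Gen 5 (rule 150): 0100101100
Gen 6 (rule 165): 0100110001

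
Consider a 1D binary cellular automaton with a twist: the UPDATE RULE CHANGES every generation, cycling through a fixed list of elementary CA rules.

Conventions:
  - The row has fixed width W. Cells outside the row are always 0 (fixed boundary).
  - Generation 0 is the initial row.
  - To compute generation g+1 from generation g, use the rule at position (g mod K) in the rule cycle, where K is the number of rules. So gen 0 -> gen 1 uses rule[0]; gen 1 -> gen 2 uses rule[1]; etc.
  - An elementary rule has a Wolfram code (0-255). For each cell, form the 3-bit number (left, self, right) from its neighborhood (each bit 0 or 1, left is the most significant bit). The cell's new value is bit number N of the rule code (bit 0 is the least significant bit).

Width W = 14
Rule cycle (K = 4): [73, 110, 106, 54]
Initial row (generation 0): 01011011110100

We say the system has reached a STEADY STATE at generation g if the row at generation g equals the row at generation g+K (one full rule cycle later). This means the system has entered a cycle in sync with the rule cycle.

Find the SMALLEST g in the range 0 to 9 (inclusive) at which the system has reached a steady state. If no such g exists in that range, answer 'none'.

Gen 0: 01011011110100
Gen 1 (rule 73): 00011010010001
Gen 2 (rule 110): 00111110110011
Gen 3 (rule 106): 01100011110111
Gen 4 (rule 54): 10010100001000
Gen 5 (rule 73): 00000001100011
Gen 6 (rule 110): 00000011100111
Gen 7 (rule 106): 00000110101101
Gen 8 (rule 54): 00001001110011
Gen 9 (rule 73): 11100001010011
Gen 10 (rule 110): 10100011110111
Gen 11 (rule 106): 01000110011101
Gen 12 (rule 54): 11101001100011
Gen 13 (rule 73): 10100001101011

Answer: none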